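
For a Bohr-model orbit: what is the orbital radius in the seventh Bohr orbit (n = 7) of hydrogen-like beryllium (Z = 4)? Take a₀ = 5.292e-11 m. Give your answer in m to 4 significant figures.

r_n = n²a₀/Z = 7² × 5.292e-11 / 4
    = 49 × 5.292e-11 / 4 = 6.483e-10 m

6.483e-10 m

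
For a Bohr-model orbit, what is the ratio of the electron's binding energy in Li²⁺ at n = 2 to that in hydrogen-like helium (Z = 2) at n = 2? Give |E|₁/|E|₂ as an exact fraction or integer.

|E| ∝ Z^2 · n^-2
|E|₁/|E|₂ = (3/2)^2 · (2/2)^-2 = 9/4

9/4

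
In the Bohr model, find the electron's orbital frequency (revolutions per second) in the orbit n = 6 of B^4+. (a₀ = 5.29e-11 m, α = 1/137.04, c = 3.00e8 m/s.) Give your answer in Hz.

r = n²a₀/Z = 3.81e-10 m, v = Zαc/n = 1.82e6 m/s
f = v/(2πr) = 7.62e14 Hz

7.62e14 Hz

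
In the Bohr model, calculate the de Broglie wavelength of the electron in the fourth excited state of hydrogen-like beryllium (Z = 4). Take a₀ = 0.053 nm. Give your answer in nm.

0.42 nm

The Bohr quantisation condition is nλ = 2πr_n.
r_n = n²a₀/Z = 0.33 nm
λ = 2πr_n/n = 2π·0.33/5 = 0.42 nm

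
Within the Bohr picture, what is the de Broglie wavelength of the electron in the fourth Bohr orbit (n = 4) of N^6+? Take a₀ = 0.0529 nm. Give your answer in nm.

The Bohr quantisation condition is nλ = 2πr_n.
r_n = n²a₀/Z = 0.121 nm
λ = 2πr_n/n = 2π·0.121/4 = 0.190 nm

0.190 nm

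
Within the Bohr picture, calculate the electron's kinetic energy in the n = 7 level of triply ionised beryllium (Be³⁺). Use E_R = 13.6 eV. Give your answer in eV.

4.44 eV

For a Coulomb orbit the virial theorem gives K = −E_n.
E_n = −E_R·Z²/n², so K = E_R·Z²/n² = 13.6 × 4²/7² = 4.44 eV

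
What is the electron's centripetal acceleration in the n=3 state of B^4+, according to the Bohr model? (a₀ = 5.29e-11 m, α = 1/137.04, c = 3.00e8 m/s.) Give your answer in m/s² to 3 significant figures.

r = n²a₀/Z = 9.52e-11 m, v = Zαc/n = 3.65e6 m/s
a = v²/r = (3.65e6)² / 9.52e-11 = 1.40e23 m/s²

1.40e23 m/s²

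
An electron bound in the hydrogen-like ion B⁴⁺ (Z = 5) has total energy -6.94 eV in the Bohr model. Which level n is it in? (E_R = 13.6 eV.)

7

E_n = −E_R Z²/n² ⇒ n² = E_R Z²/(−E_n) = 13.6 × 5² / 6.94 ≈ 48.99
n = 7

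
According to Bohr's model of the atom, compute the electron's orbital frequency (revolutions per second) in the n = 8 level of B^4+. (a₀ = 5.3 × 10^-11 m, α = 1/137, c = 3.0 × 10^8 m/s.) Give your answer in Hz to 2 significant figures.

3.2 × 10^14 Hz

r = n²a₀/Z = 6.8 × 10^-10 m, v = Zαc/n = 1.4 × 10^6 m/s
f = v/(2πr) = 3.2 × 10^14 Hz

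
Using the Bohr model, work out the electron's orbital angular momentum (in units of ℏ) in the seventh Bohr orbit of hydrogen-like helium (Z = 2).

7

L_n = nℏ, so L/ℏ = n = 7.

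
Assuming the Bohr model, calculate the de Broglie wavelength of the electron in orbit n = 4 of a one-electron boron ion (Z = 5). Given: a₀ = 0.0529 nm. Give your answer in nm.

0.266 nm

The Bohr quantisation condition is nλ = 2πr_n.
r_n = n²a₀/Z = 0.169 nm
λ = 2πr_n/n = 2π·0.169/4 = 0.266 nm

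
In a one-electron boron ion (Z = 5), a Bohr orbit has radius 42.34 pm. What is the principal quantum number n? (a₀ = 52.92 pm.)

r_n = n²a₀/Z ⇒ n² = rZ/a₀ = 42.34 × 5 / 52.92 ≈ 4.00
n = 2

2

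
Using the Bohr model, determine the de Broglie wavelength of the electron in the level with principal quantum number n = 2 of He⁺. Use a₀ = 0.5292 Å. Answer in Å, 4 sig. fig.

The Bohr quantisation condition is nλ = 2πr_n.
r_n = n²a₀/Z = 1.058 Å
λ = 2πr_n/n = 2π·1.058/2 = 3.325 Å

3.325 Å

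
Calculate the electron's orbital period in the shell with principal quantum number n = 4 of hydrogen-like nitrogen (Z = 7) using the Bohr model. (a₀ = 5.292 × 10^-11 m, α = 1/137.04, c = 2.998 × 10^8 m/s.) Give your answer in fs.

r = n²a₀/Z = 4²·5.292 × 10^-11/7 = 1.210 × 10^-10 m
v = Zαc/n = 7·0.007297·2.998 × 10^8/4 = 3.828 × 10^6 m/s
T = 2πr/v = 1.985 × 10^-16 s = 0.1985 fs

0.1985 fs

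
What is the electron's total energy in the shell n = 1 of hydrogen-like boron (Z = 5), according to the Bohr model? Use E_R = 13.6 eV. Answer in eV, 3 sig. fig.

E_n = −E_R·Z²/n² = −13.6 × 5²/1² = -340 eV

-340 eV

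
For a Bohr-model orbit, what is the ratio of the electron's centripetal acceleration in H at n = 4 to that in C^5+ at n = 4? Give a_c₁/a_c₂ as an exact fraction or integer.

a_c ∝ Z^3 · n^-4
a_c₁/a_c₂ = (1/6)^3 · (4/4)^-4 = 1/216

1/216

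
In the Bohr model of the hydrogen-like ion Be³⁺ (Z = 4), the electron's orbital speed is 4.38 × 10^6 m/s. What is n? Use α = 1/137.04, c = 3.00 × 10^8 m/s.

2

v_n = Zαc/n ⇒ n = Zαc/v = 4 × 0.00730 × 3.00 × 10^8 / 4.38 × 10^6 ≈ 2.00
n = 2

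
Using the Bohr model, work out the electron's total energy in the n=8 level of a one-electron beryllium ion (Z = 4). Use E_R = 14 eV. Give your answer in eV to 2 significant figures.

E_n = −E_R·Z²/n² = −14 × 4²/8² = -3.5 eV

-3.5 eV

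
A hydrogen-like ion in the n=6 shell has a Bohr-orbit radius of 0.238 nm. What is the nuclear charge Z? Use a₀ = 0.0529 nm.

8

r_n = n²a₀/Z ⇒ Z = n²a₀/r = 6² × 0.0529 / 0.238 ≈ 8.00
Z = 8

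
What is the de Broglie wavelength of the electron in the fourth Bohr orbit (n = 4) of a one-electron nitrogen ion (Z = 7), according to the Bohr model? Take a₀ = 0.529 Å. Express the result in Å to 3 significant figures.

The Bohr quantisation condition is nλ = 2πr_n.
r_n = n²a₀/Z = 1.21 Å
λ = 2πr_n/n = 2π·1.21/4 = 1.90 Å

1.90 Å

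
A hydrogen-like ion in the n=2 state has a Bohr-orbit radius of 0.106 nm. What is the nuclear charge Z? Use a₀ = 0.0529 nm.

2

r_n = n²a₀/Z ⇒ Z = n²a₀/r = 2² × 0.0529 / 0.106 ≈ 2.00
Z = 2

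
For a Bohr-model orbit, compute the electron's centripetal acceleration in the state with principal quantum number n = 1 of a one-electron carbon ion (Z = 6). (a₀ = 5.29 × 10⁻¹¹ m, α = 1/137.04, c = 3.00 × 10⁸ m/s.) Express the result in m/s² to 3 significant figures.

r = n²a₀/Z = 8.82 × 10⁻¹² m, v = Zαc/n = 1.31 × 10⁷ m/s
a = v²/r = (1.31 × 10⁷)² / 8.82 × 10⁻¹² = 1.96 × 10²⁵ m/s²

1.96 × 10²⁵ m/s²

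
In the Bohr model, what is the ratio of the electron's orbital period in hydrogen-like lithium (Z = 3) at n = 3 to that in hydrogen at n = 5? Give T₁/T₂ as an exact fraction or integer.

T ∝ Z^-2 · n^3
T₁/T₂ = (3/1)^-2 · (3/5)^3 = 3/125

3/125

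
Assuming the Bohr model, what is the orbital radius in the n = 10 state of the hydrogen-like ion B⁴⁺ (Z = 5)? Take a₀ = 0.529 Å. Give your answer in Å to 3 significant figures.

r_n = n²a₀/Z = 10² × 0.529 / 5
    = 100 × 0.529 / 5 = 10.6 Å

10.6 Å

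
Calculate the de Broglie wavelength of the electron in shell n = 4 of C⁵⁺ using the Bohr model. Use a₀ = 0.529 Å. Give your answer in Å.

2.22 Å

The Bohr quantisation condition is nλ = 2πr_n.
r_n = n²a₀/Z = 1.41 Å
λ = 2πr_n/n = 2π·1.41/4 = 2.22 Å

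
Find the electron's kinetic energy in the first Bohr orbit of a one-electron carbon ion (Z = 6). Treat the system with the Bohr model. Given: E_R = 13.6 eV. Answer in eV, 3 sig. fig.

490 eV

For a Coulomb orbit the virial theorem gives K = −E_n.
E_n = −E_R·Z²/n², so K = E_R·Z²/n² = 13.6 × 6²/1² = 490 eV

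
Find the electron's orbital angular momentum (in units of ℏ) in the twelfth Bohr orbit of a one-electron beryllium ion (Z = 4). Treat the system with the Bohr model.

L_n = nℏ, so L/ℏ = n = 12.

12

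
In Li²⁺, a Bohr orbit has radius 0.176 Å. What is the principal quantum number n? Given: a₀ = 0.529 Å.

r_n = n²a₀/Z ⇒ n² = rZ/a₀ = 0.176 × 3 / 0.529 ≈ 1.00
n = 1

1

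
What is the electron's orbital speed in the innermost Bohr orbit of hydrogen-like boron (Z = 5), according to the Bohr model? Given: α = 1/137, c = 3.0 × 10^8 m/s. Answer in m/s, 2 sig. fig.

1.1 × 10^7 m/s

v_n = Zαc/n = 5 × 0.0073 × 3.0 × 10^8 / 1
    = 1.1 × 10^7 m/s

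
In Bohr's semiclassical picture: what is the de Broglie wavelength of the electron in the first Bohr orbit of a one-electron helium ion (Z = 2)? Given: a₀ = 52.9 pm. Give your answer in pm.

The Bohr quantisation condition is nλ = 2πr_n.
r_n = n²a₀/Z = 26.4 pm
λ = 2πr_n/n = 2π·26.4/1 = 166 pm

166 pm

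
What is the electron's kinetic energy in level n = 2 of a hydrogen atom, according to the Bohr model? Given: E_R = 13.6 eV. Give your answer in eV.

For a Coulomb orbit the virial theorem gives K = −E_n.
E_n = −E_R·Z²/n², so K = E_R·Z²/n² = 13.6 × 1²/2² = 3.40 eV

3.40 eV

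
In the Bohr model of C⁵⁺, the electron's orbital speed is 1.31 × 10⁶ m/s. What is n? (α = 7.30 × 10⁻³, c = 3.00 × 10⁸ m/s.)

v_n = Zαc/n ⇒ n = Zαc/v = 6 × 0.00730 × 3.00 × 10⁸ / 1.31 × 10⁶ ≈ 10.03
n = 10

10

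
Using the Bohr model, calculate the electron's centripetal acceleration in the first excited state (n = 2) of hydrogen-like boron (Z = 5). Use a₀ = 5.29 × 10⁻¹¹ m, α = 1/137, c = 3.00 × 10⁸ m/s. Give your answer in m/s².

7.08 × 10²³ m/s²

r = n²a₀/Z = 4.23 × 10⁻¹¹ m, v = Zαc/n = 5.47 × 10⁶ m/s
a = v²/r = (5.47 × 10⁶)² / 4.23 × 10⁻¹¹ = 7.08 × 10²³ m/s²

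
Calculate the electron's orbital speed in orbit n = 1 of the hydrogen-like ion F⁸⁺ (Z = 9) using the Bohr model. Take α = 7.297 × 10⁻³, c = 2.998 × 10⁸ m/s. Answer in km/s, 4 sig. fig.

1.969 × 10⁴ km/s

v_n = Zαc/n = 9 × 0.007297 × 2.998 × 10⁸ / 1
    = 1.969 × 10⁴ km/s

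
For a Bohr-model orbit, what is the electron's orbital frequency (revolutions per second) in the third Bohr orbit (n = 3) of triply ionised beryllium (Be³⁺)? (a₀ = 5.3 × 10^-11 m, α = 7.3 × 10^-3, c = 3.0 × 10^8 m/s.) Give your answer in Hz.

r = n²a₀/Z = 1.2 × 10^-10 m, v = Zαc/n = 2.9 × 10^6 m/s
f = v/(2πr) = 3.9 × 10^15 Hz

3.9 × 10^15 Hz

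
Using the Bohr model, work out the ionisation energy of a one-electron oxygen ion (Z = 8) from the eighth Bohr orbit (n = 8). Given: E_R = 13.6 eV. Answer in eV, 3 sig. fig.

E_n = −E_R·Z²/n² = −13.6 × 8²/8² eV = -13.6 eV
Ionisation energy = −E_n = 13.6 eV

13.6 eV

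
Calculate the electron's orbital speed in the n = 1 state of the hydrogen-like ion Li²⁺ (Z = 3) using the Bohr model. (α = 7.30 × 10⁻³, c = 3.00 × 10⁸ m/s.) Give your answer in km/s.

6570 km/s

v_n = Zαc/n = 3 × 0.00730 × 3.00 × 10⁸ / 1
    = 6570 km/s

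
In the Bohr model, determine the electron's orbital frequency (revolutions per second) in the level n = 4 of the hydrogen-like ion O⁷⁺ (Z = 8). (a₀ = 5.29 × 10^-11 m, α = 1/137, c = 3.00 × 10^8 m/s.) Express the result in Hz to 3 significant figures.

6.59 × 10^15 Hz

r = n²a₀/Z = 1.06 × 10^-10 m, v = Zαc/n = 4.38 × 10^6 m/s
f = v/(2πr) = 6.59 × 10^15 Hz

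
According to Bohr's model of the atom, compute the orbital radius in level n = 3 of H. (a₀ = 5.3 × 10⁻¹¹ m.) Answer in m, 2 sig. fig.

4.8 × 10⁻¹⁰ m

r_n = n²a₀/Z = 3² × 5.3 × 10⁻¹¹ / 1
    = 9 × 5.3 × 10⁻¹¹ / 1 = 4.8 × 10⁻¹⁰ m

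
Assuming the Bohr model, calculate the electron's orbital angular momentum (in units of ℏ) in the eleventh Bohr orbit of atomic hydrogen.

L_n = nℏ, so L/ℏ = n = 11.

11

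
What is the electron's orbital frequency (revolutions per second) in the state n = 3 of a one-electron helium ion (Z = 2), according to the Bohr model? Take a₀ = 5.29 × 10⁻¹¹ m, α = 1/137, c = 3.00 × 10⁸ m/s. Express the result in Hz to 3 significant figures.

9.76 × 10¹⁴ Hz

r = n²a₀/Z = 2.38 × 10⁻¹⁰ m, v = Zαc/n = 1.46 × 10⁶ m/s
f = v/(2πr) = 9.76 × 10¹⁴ Hz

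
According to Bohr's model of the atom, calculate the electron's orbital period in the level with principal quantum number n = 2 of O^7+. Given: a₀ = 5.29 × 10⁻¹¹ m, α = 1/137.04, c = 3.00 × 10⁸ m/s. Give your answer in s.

r = n²a₀/Z = 2²·5.29 × 10⁻¹¹/8 = 2.65 × 10⁻¹¹ m
v = Zαc/n = 8·0.00730·3.00 × 10⁸/2 = 8.76 × 10⁶ m/s
T = 2πr/v = 1.90 × 10⁻¹⁷ s

1.90 × 10⁻¹⁷ s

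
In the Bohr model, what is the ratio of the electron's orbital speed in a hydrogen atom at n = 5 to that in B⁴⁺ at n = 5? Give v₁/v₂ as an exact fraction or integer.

v ∝ Z^1 · n^-1
v₁/v₂ = (1/5)^1 · (5/5)^-1 = 1/5

1/5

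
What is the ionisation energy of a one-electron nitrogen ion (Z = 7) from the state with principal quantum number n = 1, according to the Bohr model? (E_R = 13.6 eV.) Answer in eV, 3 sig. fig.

666 eV

E_n = −E_R·Z²/n² = −13.6 × 7²/1² eV = -666 eV
Ionisation energy = −E_n = 666 eV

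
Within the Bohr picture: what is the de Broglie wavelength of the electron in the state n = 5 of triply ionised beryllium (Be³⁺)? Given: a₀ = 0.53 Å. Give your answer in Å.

4.2 Å

The Bohr quantisation condition is nλ = 2πr_n.
r_n = n²a₀/Z = 3.3 Å
λ = 2πr_n/n = 2π·3.3/5 = 4.2 Å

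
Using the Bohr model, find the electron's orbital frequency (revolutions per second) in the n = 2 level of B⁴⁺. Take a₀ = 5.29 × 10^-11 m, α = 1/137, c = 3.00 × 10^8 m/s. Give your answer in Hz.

2.06 × 10^16 Hz

r = n²a₀/Z = 4.23 × 10^-11 m, v = Zαc/n = 5.47 × 10^6 m/s
f = v/(2πr) = 2.06 × 10^16 Hz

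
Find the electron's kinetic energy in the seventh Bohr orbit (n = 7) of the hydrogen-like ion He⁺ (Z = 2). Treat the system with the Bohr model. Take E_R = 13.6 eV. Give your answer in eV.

For a Coulomb orbit the virial theorem gives K = −E_n.
E_n = −E_R·Z²/n², so K = E_R·Z²/n² = 13.6 × 2²/7² = 1.11 eV

1.11 eV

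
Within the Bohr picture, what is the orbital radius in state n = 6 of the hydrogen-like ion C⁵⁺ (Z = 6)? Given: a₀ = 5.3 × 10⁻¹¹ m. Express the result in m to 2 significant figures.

3.2 × 10⁻¹⁰ m

r_n = n²a₀/Z = 6² × 5.3 × 10⁻¹¹ / 6
    = 36 × 5.3 × 10⁻¹¹ / 6 = 3.2 × 10⁻¹⁰ m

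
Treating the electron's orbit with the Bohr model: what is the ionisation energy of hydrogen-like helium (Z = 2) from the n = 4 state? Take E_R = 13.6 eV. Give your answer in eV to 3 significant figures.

E_n = −E_R·Z²/n² = −13.6 × 2²/4² eV = -3.40 eV
Ionisation energy = −E_n = 3.40 eV

3.40 eV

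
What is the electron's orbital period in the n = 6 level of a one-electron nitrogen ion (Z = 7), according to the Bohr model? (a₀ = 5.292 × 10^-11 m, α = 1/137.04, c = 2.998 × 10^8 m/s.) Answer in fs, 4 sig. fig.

r = n²a₀/Z = 6²·5.292 × 10^-11/7 = 2.722 × 10^-10 m
v = Zαc/n = 7·0.007297·2.998 × 10^8/6 = 2.552 × 10^6 m/s
T = 2πr/v = 6.700 × 10^-16 s = 0.6700 fs

0.6700 fs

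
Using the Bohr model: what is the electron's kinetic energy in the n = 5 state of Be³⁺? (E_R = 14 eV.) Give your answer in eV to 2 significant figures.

9.0 eV

For a Coulomb orbit the virial theorem gives K = −E_n.
E_n = −E_R·Z²/n², so K = E_R·Z²/n² = 14 × 4²/5² = 9.0 eV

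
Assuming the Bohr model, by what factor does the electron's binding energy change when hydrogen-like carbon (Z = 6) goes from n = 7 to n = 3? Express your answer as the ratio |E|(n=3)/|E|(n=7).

|E| ∝ Z^2 · n^-2; with Z fixed, |E| ∝ n^-2.
|E|(n=3)/|E|(n=7) = (3/7)^-2 = 49/9

49/9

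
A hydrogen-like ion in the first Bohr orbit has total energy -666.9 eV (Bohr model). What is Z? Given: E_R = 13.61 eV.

7

E_n = −E_R Z²/n² ⇒ Z² = −E_n n²/E_R = 666.9 × 1² / 13.61 ≈ 49.00
Z = 7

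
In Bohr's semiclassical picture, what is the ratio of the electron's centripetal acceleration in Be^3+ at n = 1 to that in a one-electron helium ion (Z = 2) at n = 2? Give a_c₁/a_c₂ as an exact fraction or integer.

128

a_c ∝ Z^3 · n^-4
a_c₁/a_c₂ = (4/2)^3 · (1/2)^-4 = 128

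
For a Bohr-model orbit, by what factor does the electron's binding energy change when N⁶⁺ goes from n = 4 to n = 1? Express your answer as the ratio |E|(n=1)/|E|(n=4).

|E| ∝ Z^2 · n^-2; with Z fixed, |E| ∝ n^-2.
|E|(n=1)/|E|(n=4) = (1/4)^-2 = 16

16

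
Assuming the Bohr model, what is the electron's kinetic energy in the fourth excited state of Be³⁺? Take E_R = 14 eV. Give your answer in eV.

For a Coulomb orbit the virial theorem gives K = −E_n.
E_n = −E_R·Z²/n², so K = E_R·Z²/n² = 14 × 4²/5² = 9.0 eV

9.0 eV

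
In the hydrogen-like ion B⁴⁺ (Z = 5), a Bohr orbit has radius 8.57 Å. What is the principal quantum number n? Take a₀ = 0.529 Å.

9

r_n = n²a₀/Z ⇒ n² = rZ/a₀ = 8.57 × 5 / 0.529 ≈ 81.00
n = 9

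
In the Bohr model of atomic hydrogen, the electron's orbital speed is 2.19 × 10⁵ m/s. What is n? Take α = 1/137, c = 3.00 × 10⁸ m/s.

v_n = Zαc/n ⇒ n = Zαc/v = 1 × 0.00730 × 3.00 × 10⁸ / 2.19 × 10⁵ ≈ 10.00
n = 10

10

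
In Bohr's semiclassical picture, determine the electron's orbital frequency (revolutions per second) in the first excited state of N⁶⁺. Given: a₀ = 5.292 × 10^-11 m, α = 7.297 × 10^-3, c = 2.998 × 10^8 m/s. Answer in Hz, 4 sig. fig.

r = n²a₀/Z = 3.024 × 10^-11 m, v = Zαc/n = 7.657 × 10^6 m/s
f = v/(2πr) = 4.030 × 10^16 Hz

4.030 × 10^16 Hz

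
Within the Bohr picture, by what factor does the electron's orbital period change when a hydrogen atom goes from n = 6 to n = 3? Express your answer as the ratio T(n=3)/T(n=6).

T ∝ Z^-2 · n^3; with Z fixed, T ∝ n^3.
T(n=3)/T(n=6) = (3/6)^3 = 1/8

1/8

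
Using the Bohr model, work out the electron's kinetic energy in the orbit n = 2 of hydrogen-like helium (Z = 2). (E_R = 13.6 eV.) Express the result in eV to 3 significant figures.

For a Coulomb orbit the virial theorem gives K = −E_n.
E_n = −E_R·Z²/n², so K = E_R·Z²/n² = 13.6 × 2²/2² = 13.6 eV

13.6 eV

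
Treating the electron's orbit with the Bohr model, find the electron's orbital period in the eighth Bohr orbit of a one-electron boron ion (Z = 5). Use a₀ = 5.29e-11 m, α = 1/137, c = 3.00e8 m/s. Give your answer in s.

3.11e-15 s

r = n²a₀/Z = 8²·5.29e-11/5 = 6.77e-10 m
v = Zαc/n = 5·0.00730·3.00e8/8 = 1.37e6 m/s
T = 2πr/v = 3.11e-15 s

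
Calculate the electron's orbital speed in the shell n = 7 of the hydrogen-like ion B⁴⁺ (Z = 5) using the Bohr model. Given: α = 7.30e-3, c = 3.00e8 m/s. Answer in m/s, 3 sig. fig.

1.56e6 m/s

v_n = Zαc/n = 5 × 0.00730 × 3.00e8 / 7
    = 1.56e6 m/s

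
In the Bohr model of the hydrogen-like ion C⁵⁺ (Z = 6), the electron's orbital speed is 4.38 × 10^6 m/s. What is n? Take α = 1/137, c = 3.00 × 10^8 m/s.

3

v_n = Zαc/n ⇒ n = Zαc/v = 6 × 0.00730 × 3.00 × 10^8 / 4.38 × 10^6 ≈ 3.00
n = 3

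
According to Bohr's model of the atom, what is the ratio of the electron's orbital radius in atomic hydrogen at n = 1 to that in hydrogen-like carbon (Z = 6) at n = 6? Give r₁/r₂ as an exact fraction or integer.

1/6

r ∝ Z^-1 · n^2
r₁/r₂ = (1/6)^-1 · (1/6)^2 = 1/6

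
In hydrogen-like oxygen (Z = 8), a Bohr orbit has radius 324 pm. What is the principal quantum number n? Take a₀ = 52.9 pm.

r_n = n²a₀/Z ⇒ n² = rZ/a₀ = 324 × 8 / 52.9 ≈ 49.00
n = 7

7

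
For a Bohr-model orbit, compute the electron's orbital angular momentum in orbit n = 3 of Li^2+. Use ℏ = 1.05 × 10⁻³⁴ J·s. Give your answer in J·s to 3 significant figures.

L_n = nℏ = 3 × 1.05 × 10⁻³⁴ = 3.15 × 10⁻³⁴ J·s

3.15 × 10⁻³⁴ J·s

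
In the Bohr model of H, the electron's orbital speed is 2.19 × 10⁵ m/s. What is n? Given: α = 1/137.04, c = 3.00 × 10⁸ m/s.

v_n = Zαc/n ⇒ n = Zαc/v = 1 × 0.00730 × 3.00 × 10⁸ / 2.19 × 10⁵ ≈ 10.00
n = 10

10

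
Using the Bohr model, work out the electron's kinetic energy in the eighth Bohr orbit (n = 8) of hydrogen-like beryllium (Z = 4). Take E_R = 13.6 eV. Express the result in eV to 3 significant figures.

For a Coulomb orbit the virial theorem gives K = −E_n.
E_n = −E_R·Z²/n², so K = E_R·Z²/n² = 13.6 × 4²/8² = 3.40 eV

3.40 eV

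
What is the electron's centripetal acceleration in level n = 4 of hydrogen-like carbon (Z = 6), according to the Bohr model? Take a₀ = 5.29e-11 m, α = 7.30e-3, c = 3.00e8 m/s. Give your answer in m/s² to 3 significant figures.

r = n²a₀/Z = 1.41e-10 m, v = Zαc/n = 3.29e6 m/s
a = v²/r = (3.29e6)² / 1.41e-10 = 7.65e22 m/s²

7.65e22 m/s²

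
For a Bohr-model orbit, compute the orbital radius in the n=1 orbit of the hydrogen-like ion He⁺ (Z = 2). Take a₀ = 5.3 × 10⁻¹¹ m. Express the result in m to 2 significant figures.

2.6 × 10⁻¹¹ m

r_n = n²a₀/Z = 1² × 5.3 × 10⁻¹¹ / 2
    = 1 × 5.3 × 10⁻¹¹ / 2 = 2.6 × 10⁻¹¹ m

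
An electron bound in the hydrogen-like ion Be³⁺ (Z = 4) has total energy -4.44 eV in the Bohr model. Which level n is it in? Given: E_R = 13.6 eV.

7

E_n = −E_R Z²/n² ⇒ n² = E_R Z²/(−E_n) = 13.6 × 4² / 4.44 ≈ 49.01
n = 7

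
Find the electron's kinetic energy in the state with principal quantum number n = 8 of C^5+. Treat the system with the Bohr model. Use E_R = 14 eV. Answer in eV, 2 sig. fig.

For a Coulomb orbit the virial theorem gives K = −E_n.
E_n = −E_R·Z²/n², so K = E_R·Z²/n² = 14 × 6²/8² = 7.9 eV

7.9 eV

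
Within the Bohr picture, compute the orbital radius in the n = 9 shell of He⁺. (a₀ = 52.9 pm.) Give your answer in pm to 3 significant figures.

2140 pm

r_n = n²a₀/Z = 9² × 52.9 / 2
    = 81 × 52.9 / 2 = 2140 pm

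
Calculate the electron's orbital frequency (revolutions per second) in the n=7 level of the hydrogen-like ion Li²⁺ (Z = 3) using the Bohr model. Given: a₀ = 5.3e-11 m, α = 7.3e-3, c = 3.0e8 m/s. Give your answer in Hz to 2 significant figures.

1.7e14 Hz

r = n²a₀/Z = 8.7e-10 m, v = Zαc/n = 9.4e5 m/s
f = v/(2πr) = 1.7e14 Hz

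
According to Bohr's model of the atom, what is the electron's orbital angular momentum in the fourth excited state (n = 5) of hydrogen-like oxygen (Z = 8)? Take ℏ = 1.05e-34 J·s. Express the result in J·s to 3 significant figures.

L_n = nℏ = 5 × 1.05e-34 = 5.25e-34 J·s

5.25e-34 J·s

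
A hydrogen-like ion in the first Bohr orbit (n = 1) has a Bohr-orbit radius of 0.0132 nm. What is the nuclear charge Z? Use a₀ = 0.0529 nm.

r_n = n²a₀/Z ⇒ Z = n²a₀/r = 1² × 0.0529 / 0.0132 ≈ 4.01
Z = 4

4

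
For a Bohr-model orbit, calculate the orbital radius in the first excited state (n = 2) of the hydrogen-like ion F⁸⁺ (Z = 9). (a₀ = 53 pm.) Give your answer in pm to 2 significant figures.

r_n = n²a₀/Z = 2² × 53 / 9
    = 4 × 53 / 9 = 24 pm

24 pm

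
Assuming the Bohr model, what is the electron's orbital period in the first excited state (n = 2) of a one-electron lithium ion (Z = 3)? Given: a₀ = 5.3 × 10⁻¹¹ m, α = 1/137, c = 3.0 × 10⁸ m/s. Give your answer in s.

r = n²a₀/Z = 2²·5.3 × 10⁻¹¹/3 = 7.1 × 10⁻¹¹ m
v = Zαc/n = 3·0.0073·3.0 × 10⁸/2 = 3.3 × 10⁶ m/s
T = 2πr/v = 1.4 × 10⁻¹⁶ s

1.4 × 10⁻¹⁶ s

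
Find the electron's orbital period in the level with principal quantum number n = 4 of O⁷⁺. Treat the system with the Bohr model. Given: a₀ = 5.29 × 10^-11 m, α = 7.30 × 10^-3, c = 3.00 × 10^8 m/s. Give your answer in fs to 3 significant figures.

0.152 fs

r = n²a₀/Z = 4²·5.29 × 10^-11/8 = 1.06 × 10^-10 m
v = Zαc/n = 8·0.00730·3.00 × 10^8/4 = 4.38 × 10^6 m/s
T = 2πr/v = 1.52 × 10^-16 s = 0.152 fs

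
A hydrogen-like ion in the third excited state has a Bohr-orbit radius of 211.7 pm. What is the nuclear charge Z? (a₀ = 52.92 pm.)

4

r_n = n²a₀/Z ⇒ Z = n²a₀/r = 4² × 52.92 / 211.7 ≈ 4.00
Z = 4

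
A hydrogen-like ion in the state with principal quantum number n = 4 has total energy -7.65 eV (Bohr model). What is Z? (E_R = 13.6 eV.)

3

E_n = −E_R Z²/n² ⇒ Z² = −E_n n²/E_R = 7.65 × 4² / 13.6 ≈ 9.00
Z = 3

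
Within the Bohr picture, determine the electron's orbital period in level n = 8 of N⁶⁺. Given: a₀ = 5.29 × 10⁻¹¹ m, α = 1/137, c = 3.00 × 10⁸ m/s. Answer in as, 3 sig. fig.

1590 as

r = n²a₀/Z = 8²·5.29 × 10⁻¹¹/7 = 4.84 × 10⁻¹⁰ m
v = Zαc/n = 7·0.00730·3.00 × 10⁸/8 = 1.92 × 10⁶ m/s
T = 2πr/v = 1.59 × 10⁻¹⁵ s = 1590 as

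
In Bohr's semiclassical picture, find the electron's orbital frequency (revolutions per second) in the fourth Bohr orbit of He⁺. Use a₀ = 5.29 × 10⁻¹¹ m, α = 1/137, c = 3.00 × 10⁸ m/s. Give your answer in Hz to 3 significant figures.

4.12 × 10¹⁴ Hz

r = n²a₀/Z = 4.23 × 10⁻¹⁰ m, v = Zαc/n = 1.09 × 10⁶ m/s
f = v/(2πr) = 4.12 × 10¹⁴ Hz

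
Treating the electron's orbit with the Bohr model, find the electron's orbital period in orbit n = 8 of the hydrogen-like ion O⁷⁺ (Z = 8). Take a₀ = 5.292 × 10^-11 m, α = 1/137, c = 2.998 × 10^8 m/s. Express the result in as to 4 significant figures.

r = n²a₀/Z = 8²·5.292 × 10^-11/8 = 4.234 × 10^-10 m
v = Zαc/n = 8·0.007299·2.998 × 10^8/8 = 2.188 × 10^6 m/s
T = 2πr/v = 1.216 × 10^-15 s = 1216 as

1216 as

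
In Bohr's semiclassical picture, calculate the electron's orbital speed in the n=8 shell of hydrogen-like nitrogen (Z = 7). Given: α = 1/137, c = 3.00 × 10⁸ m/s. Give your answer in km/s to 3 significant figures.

v_n = Zαc/n = 7 × 0.00730 × 3.00 × 10⁸ / 8
    = 1920 km/s

1920 km/s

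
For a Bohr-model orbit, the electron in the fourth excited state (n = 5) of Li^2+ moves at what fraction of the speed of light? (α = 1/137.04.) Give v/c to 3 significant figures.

0.00438

v_n = Zαc/n, so v/c = Zα/n = 3 × 0.00730 / 5 = 0.00438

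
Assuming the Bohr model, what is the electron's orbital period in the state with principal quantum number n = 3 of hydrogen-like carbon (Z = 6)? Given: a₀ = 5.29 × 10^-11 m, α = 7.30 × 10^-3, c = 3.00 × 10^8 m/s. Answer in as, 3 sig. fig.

114 as

r = n²a₀/Z = 3²·5.29 × 10^-11/6 = 7.94 × 10^-11 m
v = Zαc/n = 6·0.00730·3.00 × 10^8/3 = 4.38 × 10^6 m/s
T = 2πr/v = 1.14 × 10^-16 s = 114 as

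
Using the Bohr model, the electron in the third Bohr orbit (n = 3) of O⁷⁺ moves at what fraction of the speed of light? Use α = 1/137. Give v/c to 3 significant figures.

v_n = Zαc/n, so v/c = Zα/n = 8 × 0.00730 / 3 = 0.0195

0.0195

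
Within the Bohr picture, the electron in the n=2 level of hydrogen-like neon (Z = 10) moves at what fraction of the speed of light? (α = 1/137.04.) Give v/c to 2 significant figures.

0.036

v_n = Zαc/n, so v/c = Zα/n = 10 × 0.0073 / 2 = 0.036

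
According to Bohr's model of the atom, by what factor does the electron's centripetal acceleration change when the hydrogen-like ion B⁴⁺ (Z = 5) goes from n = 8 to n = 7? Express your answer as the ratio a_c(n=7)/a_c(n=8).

4096/2401

a_c ∝ Z^3 · n^-4; with Z fixed, a_c ∝ n^-4.
a_c(n=7)/a_c(n=8) = (7/8)^-4 = 4096/2401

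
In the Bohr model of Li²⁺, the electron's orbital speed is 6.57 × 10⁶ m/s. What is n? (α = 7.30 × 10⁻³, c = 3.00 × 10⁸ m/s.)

1

v_n = Zαc/n ⇒ n = Zαc/v = 3 × 0.00730 × 3.00 × 10⁸ / 6.57 × 10⁶ ≈ 1.00
n = 1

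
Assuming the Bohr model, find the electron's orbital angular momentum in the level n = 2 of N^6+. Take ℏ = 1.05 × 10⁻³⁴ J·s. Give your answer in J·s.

2.10 × 10⁻³⁴ J·s

L_n = nℏ = 2 × 1.05 × 10⁻³⁴ = 2.10 × 10⁻³⁴ J·s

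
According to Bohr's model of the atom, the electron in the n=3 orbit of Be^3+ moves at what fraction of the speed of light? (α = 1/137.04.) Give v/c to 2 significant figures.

0.0097

v_n = Zαc/n, so v/c = Zα/n = 4 × 0.0073 / 3 = 0.0097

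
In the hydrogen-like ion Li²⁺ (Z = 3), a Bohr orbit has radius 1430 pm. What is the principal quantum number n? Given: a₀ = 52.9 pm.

r_n = n²a₀/Z ⇒ n² = rZ/a₀ = 1430 × 3 / 52.9 ≈ 81.10
n = 9

9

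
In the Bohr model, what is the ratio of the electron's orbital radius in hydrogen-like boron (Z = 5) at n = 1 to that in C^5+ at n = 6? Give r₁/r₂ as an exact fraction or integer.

r ∝ Z^-1 · n^2
r₁/r₂ = (5/6)^-1 · (1/6)^2 = 1/30

1/30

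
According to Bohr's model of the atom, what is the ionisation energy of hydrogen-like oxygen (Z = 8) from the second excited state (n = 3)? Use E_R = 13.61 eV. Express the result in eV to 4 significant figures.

96.78 eV

E_n = −E_R·Z²/n² = −13.61 × 8²/3² eV = -96.78 eV
Ionisation energy = −E_n = 96.78 eV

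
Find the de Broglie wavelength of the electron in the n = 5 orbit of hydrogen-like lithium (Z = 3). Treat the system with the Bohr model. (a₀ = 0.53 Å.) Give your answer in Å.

The Bohr quantisation condition is nλ = 2πr_n.
r_n = n²a₀/Z = 4.4 Å
λ = 2πr_n/n = 2π·4.4/5 = 5.6 Å

5.6 Å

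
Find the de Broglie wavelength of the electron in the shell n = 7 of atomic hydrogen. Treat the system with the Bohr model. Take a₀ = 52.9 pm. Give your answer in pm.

The Bohr quantisation condition is nλ = 2πr_n.
r_n = n²a₀/Z = 2590 pm
λ = 2πr_n/n = 2π·2590/7 = 2330 pm

2330 pm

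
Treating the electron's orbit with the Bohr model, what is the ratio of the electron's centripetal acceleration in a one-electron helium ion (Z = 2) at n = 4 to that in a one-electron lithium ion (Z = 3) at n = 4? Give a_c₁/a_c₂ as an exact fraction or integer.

a_c ∝ Z^3 · n^-4
a_c₁/a_c₂ = (2/3)^3 · (4/4)^-4 = 8/27

8/27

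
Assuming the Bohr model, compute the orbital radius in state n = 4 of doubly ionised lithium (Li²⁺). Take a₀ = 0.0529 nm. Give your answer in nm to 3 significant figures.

0.282 nm

r_n = n²a₀/Z = 4² × 0.0529 / 3
    = 16 × 0.0529 / 3 = 0.282 nm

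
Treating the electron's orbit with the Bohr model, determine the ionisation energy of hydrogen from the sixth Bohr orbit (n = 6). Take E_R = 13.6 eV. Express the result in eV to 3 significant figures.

E_n = −E_R·Z²/n² = −13.6 × 1²/6² eV = -0.378 eV
Ionisation energy = −E_n = 0.378 eV

0.378 eV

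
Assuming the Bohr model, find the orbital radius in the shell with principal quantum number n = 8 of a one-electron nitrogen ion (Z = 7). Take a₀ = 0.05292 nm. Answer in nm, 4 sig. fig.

0.4838 nm

r_n = n²a₀/Z = 8² × 0.05292 / 7
    = 64 × 0.05292 / 7 = 0.4838 nm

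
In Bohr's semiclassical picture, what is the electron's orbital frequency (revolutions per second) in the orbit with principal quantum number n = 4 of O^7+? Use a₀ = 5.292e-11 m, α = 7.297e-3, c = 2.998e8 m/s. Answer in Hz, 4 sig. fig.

6.579e15 Hz

r = n²a₀/Z = 1.058e-10 m, v = Zαc/n = 4.375e6 m/s
f = v/(2πr) = 6.579e15 Hz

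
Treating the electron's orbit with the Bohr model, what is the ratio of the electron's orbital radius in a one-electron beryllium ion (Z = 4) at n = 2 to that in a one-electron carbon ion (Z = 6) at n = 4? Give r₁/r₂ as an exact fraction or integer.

r ∝ Z^-1 · n^2
r₁/r₂ = (4/6)^-1 · (2/4)^2 = 3/8

3/8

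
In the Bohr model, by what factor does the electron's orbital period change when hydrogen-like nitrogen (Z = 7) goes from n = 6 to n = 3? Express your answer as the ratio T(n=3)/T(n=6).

T ∝ Z^-2 · n^3; with Z fixed, T ∝ n^3.
T(n=3)/T(n=6) = (3/6)^3 = 1/8

1/8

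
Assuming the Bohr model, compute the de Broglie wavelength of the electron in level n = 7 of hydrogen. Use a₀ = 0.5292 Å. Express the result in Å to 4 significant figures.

23.28 Å

The Bohr quantisation condition is nλ = 2πr_n.
r_n = n²a₀/Z = 25.93 Å
λ = 2πr_n/n = 2π·25.93/7 = 23.28 Å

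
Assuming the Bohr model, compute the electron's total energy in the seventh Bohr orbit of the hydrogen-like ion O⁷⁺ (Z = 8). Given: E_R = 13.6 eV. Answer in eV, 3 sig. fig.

E_n = −E_R·Z²/n² = −13.6 × 8²/7² = -17.8 eV

-17.8 eV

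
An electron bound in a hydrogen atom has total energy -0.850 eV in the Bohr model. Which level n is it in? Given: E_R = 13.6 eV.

4

E_n = −E_R Z²/n² ⇒ n² = E_R Z²/(−E_n) = 13.6 × 1² / 0.850 ≈ 16.00
n = 4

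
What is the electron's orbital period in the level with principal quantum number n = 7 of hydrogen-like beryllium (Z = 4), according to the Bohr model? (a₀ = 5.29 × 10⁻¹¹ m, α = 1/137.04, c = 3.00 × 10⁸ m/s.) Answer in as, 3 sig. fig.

3250 as

r = n²a₀/Z = 7²·5.29 × 10⁻¹¹/4 = 6.48 × 10⁻¹⁰ m
v = Zαc/n = 4·0.00730·3.00 × 10⁸/7 = 1.25 × 10⁶ m/s
T = 2πr/v = 3.25 × 10⁻¹⁵ s = 3250 as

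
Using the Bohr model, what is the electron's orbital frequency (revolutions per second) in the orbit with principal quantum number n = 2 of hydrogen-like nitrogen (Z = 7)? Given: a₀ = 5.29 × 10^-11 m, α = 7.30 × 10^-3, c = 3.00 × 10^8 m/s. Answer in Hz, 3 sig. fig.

r = n²a₀/Z = 3.02 × 10^-11 m, v = Zαc/n = 7.67 × 10^6 m/s
f = v/(2πr) = 4.04 × 10^16 Hz

4.04 × 10^16 Hz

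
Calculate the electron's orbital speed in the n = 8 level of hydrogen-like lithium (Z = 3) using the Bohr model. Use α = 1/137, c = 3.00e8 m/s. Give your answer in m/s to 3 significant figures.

v_n = Zαc/n = 3 × 0.00730 × 3.00e8 / 8
    = 8.21e5 m/s

8.21e5 m/s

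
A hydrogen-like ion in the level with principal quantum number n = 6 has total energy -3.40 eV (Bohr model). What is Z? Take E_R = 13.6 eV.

3

E_n = −E_R Z²/n² ⇒ Z² = −E_n n²/E_R = 3.40 × 6² / 13.6 ≈ 9.00
Z = 3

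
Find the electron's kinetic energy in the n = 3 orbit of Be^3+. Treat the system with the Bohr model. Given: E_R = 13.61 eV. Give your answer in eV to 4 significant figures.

For a Coulomb orbit the virial theorem gives K = −E_n.
E_n = −E_R·Z²/n², so K = E_R·Z²/n² = 13.61 × 4²/3² = 24.20 eV

24.20 eV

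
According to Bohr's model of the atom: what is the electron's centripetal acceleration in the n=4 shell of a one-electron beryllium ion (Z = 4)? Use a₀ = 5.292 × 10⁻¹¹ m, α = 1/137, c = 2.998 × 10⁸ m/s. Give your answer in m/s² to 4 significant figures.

2.262 × 10²² m/s²

r = n²a₀/Z = 2.117 × 10⁻¹⁰ m, v = Zαc/n = 2.188 × 10⁶ m/s
a = v²/r = (2.188 × 10⁶)² / 2.117 × 10⁻¹⁰ = 2.262 × 10²² m/s²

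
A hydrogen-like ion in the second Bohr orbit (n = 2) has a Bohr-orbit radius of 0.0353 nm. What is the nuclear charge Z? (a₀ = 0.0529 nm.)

r_n = n²a₀/Z ⇒ Z = n²a₀/r = 2² × 0.0529 / 0.0353 ≈ 5.99
Z = 6

6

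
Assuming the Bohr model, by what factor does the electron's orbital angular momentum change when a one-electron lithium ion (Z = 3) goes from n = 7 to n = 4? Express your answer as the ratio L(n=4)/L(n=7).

4/7

L = nℏ depends only on n, so L ∝ n.
L(n=4)/L(n=7) = (4/7)^1 = 4/7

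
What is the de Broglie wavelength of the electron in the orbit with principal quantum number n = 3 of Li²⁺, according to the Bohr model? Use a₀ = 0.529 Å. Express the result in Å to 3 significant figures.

3.32 Å

The Bohr quantisation condition is nλ = 2πr_n.
r_n = n²a₀/Z = 1.59 Å
λ = 2πr_n/n = 2π·1.59/3 = 3.32 Å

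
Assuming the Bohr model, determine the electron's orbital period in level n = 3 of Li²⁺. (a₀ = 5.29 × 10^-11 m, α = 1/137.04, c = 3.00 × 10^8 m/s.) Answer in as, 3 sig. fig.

r = n²a₀/Z = 3²·5.29 × 10^-11/3 = 1.59 × 10^-10 m
v = Zαc/n = 3·0.00730·3.00 × 10^8/3 = 2.19 × 10^6 m/s
T = 2πr/v = 4.55 × 10^-16 s = 455 as

455 as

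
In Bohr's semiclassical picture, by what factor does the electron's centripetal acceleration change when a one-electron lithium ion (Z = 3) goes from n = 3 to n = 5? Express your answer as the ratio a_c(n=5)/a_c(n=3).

81/625

a_c ∝ Z^3 · n^-4; with Z fixed, a_c ∝ n^-4.
a_c(n=5)/a_c(n=3) = (5/3)^-4 = 81/625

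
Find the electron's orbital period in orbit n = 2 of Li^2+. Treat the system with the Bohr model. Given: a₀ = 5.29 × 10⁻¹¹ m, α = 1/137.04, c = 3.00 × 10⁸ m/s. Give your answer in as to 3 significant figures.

r = n²a₀/Z = 2²·5.29 × 10⁻¹¹/3 = 7.05 × 10⁻¹¹ m
v = Zαc/n = 3·0.00730·3.00 × 10⁸/2 = 3.28 × 10⁶ m/s
T = 2πr/v = 1.35 × 10⁻¹⁶ s = 135 as

135 as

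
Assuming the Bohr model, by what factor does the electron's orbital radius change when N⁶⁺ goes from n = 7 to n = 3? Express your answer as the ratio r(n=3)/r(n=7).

r ∝ Z^-1 · n^2; with Z fixed, r ∝ n^2.
r(n=3)/r(n=7) = (3/7)^2 = 9/49

9/49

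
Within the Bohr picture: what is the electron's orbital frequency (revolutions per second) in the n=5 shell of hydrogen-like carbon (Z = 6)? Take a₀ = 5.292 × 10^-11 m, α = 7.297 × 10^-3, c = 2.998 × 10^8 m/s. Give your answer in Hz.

r = n²a₀/Z = 2.205 × 10^-10 m, v = Zαc/n = 2.625 × 10^6 m/s
f = v/(2πr) = 1.895 × 10^15 Hz

1.895 × 10^15 Hz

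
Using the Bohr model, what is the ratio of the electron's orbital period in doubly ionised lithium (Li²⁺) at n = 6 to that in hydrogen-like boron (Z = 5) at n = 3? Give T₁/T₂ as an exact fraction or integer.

T ∝ Z^-2 · n^3
T₁/T₂ = (3/5)^-2 · (6/3)^3 = 200/9

200/9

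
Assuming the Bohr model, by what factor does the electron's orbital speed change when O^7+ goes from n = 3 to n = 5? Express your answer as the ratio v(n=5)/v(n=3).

3/5

v ∝ Z^1 · n^-1; with Z fixed, v ∝ n^-1.
v(n=5)/v(n=3) = (5/3)^-1 = 3/5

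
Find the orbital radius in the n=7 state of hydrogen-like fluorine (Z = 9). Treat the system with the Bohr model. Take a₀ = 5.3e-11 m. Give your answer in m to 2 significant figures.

2.9e-10 m

r_n = n²a₀/Z = 7² × 5.3e-11 / 9
    = 49 × 5.3e-11 / 9 = 2.9e-10 m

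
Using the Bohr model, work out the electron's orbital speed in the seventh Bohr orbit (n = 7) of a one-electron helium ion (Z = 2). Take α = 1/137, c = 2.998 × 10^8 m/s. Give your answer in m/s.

v_n = Zαc/n = 2 × 0.007299 × 2.998 × 10^8 / 7
    = 6.252 × 10^5 m/s

6.252 × 10^5 m/s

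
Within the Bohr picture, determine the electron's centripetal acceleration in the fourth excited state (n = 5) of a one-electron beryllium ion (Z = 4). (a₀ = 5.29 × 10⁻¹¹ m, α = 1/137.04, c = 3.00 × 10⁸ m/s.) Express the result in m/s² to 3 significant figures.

9.28 × 10²¹ m/s²

r = n²a₀/Z = 3.31 × 10⁻¹⁰ m, v = Zαc/n = 1.75 × 10⁶ m/s
a = v²/r = (1.75 × 10⁶)² / 3.31 × 10⁻¹⁰ = 9.28 × 10²¹ m/s²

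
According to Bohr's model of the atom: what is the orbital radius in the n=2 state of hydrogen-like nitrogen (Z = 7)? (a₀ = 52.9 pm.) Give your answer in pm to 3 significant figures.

30.2 pm

r_n = n²a₀/Z = 2² × 52.9 / 7
    = 4 × 52.9 / 7 = 30.2 pm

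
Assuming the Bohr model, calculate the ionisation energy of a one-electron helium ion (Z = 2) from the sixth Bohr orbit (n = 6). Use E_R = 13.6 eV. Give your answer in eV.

E_n = −E_R·Z²/n² = −13.6 × 2²/6² eV = -1.51 eV
Ionisation energy = −E_n = 1.51 eV

1.51 eV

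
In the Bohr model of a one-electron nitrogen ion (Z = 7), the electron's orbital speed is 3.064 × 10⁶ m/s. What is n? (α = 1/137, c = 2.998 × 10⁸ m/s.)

v_n = Zαc/n ⇒ n = Zαc/v = 7 × 0.007299 × 2.998 × 10⁸ / 3.064 × 10⁶ ≈ 5.00
n = 5

5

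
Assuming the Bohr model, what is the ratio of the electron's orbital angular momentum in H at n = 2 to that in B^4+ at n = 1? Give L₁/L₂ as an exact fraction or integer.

L = nℏ is independent of Z.
L₁/L₂ = n₁/n₂ = 2/1 = 2

2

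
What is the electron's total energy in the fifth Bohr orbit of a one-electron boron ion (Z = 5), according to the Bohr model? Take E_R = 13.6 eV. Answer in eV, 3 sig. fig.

-13.6 eV

E_n = −E_R·Z²/n² = −13.6 × 5²/5² = -13.6 eV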